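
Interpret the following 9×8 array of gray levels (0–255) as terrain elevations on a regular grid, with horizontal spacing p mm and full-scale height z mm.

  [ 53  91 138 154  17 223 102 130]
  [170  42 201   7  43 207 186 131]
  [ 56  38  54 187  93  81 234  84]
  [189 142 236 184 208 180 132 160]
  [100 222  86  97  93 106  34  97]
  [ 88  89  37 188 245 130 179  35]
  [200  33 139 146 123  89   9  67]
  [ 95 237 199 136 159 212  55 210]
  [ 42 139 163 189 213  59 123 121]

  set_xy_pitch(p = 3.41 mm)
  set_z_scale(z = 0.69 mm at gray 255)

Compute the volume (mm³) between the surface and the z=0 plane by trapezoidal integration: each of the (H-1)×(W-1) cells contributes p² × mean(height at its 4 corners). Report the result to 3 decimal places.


height_mm = gray/255 × 0.69; cell vol = 3.41² × mean(4 corners)
unit = 3.41² × 0.69 / (4×255) = 0.00786607 mm³ per gray-sum
row 0: Σ corner-gray over 7 cells = 3306  → 26.0052
row 1: Σ corner-gray over 7 cells = 3187  → 25.0692
row 2: Σ corner-gray over 7 cells = 4027  → 31.6767
row 3: Σ corner-gray over 7 cells = 3986  → 31.3541
row 4: Σ corner-gray over 7 cells = 3332  → 26.2097
row 5: Σ corner-gray over 7 cells = 3204  → 25.2029
row 6: Σ corner-gray over 7 cells = 3646  → 28.6797
row 7: Σ corner-gray over 7 cells = 4236  → 33.3207
Σ rows: total corner-gray = 28924  → 227.5181 mm³

227.518


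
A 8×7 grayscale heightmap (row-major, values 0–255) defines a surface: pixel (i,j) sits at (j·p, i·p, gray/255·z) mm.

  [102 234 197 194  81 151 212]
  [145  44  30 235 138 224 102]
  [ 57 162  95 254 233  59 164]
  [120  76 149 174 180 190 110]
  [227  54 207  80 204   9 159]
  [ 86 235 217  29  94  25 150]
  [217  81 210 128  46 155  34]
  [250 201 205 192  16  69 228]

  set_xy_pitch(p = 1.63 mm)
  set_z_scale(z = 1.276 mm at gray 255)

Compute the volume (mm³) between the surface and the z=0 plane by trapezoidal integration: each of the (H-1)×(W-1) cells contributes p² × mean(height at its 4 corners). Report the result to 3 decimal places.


height_mm = gray/255 × 1.276; cell vol = 1.63² × mean(4 corners)
unit = 1.63² × 1.276 / (4×255) = 0.00332373 mm³ per gray-sum
row 0: Σ corner-gray over 6 cells = 3617  → 12.0219
row 1: Σ corner-gray over 6 cells = 3416  → 11.3539
row 2: Σ corner-gray over 6 cells = 3595  → 11.9488
row 3: Σ corner-gray over 6 cells = 3262  → 10.8420
row 4: Σ corner-gray over 6 cells = 2930  → 9.7385
row 5: Σ corner-gray over 6 cells = 2927  → 9.7286
row 6: Σ corner-gray over 6 cells = 3335  → 11.0846
Σ rows: total corner-gray = 23082  → 76.7183 mm³

76.718


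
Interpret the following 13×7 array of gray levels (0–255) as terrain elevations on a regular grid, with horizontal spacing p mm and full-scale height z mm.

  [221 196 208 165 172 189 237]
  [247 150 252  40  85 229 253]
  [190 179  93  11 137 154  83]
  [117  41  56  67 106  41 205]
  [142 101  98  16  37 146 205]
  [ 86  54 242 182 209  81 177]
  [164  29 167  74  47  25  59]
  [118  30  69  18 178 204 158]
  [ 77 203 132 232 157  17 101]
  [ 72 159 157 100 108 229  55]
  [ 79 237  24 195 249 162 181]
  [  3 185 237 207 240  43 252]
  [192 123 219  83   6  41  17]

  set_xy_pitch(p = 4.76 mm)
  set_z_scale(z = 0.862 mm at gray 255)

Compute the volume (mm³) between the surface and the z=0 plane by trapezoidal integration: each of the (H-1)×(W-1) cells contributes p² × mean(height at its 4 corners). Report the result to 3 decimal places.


height_mm = gray/255 × 0.862; cell vol = 4.76² × mean(4 corners)
unit = 4.76² × 0.862 / (4×255) = 0.0191479 mm³ per gray-sum
row 0: Σ corner-gray over 6 cells = 4330  → 82.9104
row 1: Σ corner-gray over 6 cells = 3433  → 65.7347
row 2: Σ corner-gray over 6 cells = 2365  → 45.2848
row 3: Σ corner-gray over 6 cells = 2087  → 39.9617
row 4: Σ corner-gray over 6 cells = 2942  → 56.3331
row 5: Σ corner-gray over 6 cells = 2706  → 51.8142
row 6: Σ corner-gray over 6 cells = 2181  → 41.7616
row 7: Σ corner-gray over 6 cells = 2934  → 56.1799
row 8: Σ corner-gray over 6 cells = 3293  → 63.0540
row 9: Σ corner-gray over 6 cells = 3627  → 69.4494
row 10: Σ corner-gray over 6 cells = 4073  → 77.9894
row 11: Σ corner-gray over 6 cells = 3232  → 61.8860
Σ rows: total corner-gray = 37203  → 712.3591 mm³

712.359


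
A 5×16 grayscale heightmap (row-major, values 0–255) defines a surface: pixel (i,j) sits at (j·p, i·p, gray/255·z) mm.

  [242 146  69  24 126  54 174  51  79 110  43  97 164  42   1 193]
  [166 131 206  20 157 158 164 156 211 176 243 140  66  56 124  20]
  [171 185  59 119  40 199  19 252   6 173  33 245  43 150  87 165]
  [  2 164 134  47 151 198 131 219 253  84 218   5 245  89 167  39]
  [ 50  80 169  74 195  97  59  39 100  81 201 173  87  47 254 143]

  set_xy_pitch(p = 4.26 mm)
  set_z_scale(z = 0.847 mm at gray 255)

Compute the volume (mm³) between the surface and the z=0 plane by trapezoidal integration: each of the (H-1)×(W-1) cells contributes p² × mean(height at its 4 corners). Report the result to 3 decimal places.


456.881

height_mm = gray/255 × 0.847; cell vol = 4.26² × mean(4 corners)
unit = 4.26² × 0.847 / (4×255) = 0.0150696 mm³ per gray-sum
row 0: Σ corner-gray over 15 cells = 6997  → 105.4422
row 1: Σ corner-gray over 15 cells = 7758  → 116.9101
row 2: Σ corner-gray over 15 cells = 7807  → 117.6486
row 3: Σ corner-gray over 15 cells = 7756  → 116.8800
Σ rows: total corner-gray = 30318  → 456.8809 mm³


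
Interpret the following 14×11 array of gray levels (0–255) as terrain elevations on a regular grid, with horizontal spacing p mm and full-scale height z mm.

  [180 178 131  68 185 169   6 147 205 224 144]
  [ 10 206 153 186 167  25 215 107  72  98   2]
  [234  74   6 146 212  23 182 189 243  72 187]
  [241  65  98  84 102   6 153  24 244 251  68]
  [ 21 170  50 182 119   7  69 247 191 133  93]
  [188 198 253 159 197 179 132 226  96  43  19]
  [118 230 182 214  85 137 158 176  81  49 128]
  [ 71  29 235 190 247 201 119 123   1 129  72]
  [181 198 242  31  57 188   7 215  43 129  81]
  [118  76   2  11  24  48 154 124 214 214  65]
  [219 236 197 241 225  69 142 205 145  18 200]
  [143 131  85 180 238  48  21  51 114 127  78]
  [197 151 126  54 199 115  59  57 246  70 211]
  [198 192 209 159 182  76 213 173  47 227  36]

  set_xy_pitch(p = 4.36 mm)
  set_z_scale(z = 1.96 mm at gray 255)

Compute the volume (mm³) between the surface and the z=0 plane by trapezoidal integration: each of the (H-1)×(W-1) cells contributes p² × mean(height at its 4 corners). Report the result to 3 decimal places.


height_mm = gray/255 × 1.96; cell vol = 4.36² × mean(4 corners)
unit = 4.36² × 1.96 / (4×255) = 0.0365283 mm³ per gray-sum
row 0: Σ corner-gray over 10 cells = 5420  → 197.9831
row 1: Σ corner-gray over 10 cells = 5185  → 189.3990
row 2: Σ corner-gray over 10 cells = 5078  → 185.4905
row 3: Σ corner-gray over 10 cells = 4813  → 175.8105
row 4: Σ corner-gray over 10 cells = 5623  → 205.3984
row 5: Σ corner-gray over 10 cells = 6043  → 220.7402
row 6: Σ corner-gray over 10 cells = 5561  → 203.1336
row 7: Σ corner-gray over 10 cells = 5173  → 188.9606
row 8: Σ corner-gray over 10 cells = 4399  → 160.6878
row 9: Σ corner-gray over 10 cells = 5292  → 193.3075
row 10: Σ corner-gray over 10 cells = 5586  → 204.0468
row 11: Σ corner-gray over 10 cells = 4773  → 174.3493
row 12: Σ corner-gray over 10 cells = 5752  → 210.1105
Σ rows: total corner-gray = 68698  → 2509.4178 mm³

2509.418


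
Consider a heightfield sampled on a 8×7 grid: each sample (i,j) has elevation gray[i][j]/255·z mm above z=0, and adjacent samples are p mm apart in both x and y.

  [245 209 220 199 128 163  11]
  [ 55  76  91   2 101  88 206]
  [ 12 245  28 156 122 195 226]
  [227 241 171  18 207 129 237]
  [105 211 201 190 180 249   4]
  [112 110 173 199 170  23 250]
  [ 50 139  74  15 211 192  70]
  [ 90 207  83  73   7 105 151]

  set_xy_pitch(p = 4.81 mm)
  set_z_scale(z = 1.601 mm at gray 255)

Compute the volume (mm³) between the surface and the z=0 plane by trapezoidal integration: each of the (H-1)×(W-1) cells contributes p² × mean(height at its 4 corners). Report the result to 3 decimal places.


843.261

height_mm = gray/255 × 1.601; cell vol = 4.81² × mean(4 corners)
unit = 4.81² × 1.601 / (4×255) = 0.0363146 mm³ per gray-sum
row 0: Σ corner-gray over 6 cells = 3071  → 111.5221
row 1: Σ corner-gray over 6 cells = 2707  → 98.3036
row 2: Σ corner-gray over 6 cells = 3726  → 135.3082
row 3: Σ corner-gray over 6 cells = 4167  → 151.3230
row 4: Σ corner-gray over 6 cells = 3883  → 141.0096
row 5: Σ corner-gray over 6 cells = 3094  → 112.3574
row 6: Σ corner-gray over 6 cells = 2573  → 93.4375
Σ rows: total corner-gray = 23221  → 843.2614 mm³


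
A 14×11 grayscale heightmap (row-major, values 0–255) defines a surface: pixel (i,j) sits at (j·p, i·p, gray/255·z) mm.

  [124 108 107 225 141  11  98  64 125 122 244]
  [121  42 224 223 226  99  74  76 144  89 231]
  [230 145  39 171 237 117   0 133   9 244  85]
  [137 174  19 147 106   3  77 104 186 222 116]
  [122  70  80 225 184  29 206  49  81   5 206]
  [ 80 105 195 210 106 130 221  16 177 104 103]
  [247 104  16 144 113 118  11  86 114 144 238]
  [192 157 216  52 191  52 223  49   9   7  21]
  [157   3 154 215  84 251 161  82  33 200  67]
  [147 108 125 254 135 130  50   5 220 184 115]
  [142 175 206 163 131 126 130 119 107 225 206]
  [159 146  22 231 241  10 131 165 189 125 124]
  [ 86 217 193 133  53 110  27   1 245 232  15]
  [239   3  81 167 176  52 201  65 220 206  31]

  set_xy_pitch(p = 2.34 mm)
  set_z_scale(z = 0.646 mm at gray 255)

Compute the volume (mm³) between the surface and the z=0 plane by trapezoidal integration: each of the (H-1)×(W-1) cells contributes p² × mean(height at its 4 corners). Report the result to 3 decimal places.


228.811

height_mm = gray/255 × 0.646; cell vol = 2.34² × mean(4 corners)
unit = 2.34² × 0.646 / (4×255) = 0.00346788 mm³ per gray-sum
row 0: Σ corner-gray over 10 cells = 5116  → 17.7417
row 1: Σ corner-gray over 10 cells = 5251  → 18.2098
row 2: Σ corner-gray over 10 cells = 4834  → 16.7637
row 3: Σ corner-gray over 10 cells = 4515  → 15.6575
row 4: Σ corner-gray over 10 cells = 4897  → 16.9822
row 5: Σ corner-gray over 10 cells = 4896  → 16.9787
row 6: Σ corner-gray over 10 cells = 4310  → 14.9466
row 7: Σ corner-gray over 10 cells = 4715  → 16.3511
row 8: Σ corner-gray over 10 cells = 5274  → 18.2896
row 9: Σ corner-gray over 10 cells = 5796  → 20.0998
row 10: Σ corner-gray over 10 cells = 5915  → 20.5125
row 11: Σ corner-gray over 10 cells = 5326  → 18.4699
row 12: Σ corner-gray over 10 cells = 5135  → 17.8076
Σ rows: total corner-gray = 65980  → 228.8107 mm³


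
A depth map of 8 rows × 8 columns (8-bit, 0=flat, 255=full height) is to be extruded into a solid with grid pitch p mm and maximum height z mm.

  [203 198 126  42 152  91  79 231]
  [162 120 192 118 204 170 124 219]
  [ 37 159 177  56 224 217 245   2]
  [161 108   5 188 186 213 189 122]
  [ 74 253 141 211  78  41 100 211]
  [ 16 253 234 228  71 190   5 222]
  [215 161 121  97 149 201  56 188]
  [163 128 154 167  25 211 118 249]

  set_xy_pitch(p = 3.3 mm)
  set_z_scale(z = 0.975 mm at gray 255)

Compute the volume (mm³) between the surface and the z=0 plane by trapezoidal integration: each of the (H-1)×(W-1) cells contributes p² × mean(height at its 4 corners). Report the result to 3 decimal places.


302.148

height_mm = gray/255 × 0.975; cell vol = 3.3² × mean(4 corners)
unit = 3.3² × 0.975 / (4×255) = 0.0104096 mm³ per gray-sum
row 0: Σ corner-gray over 7 cells = 4047  → 42.1275
row 1: Σ corner-gray over 7 cells = 4432  → 46.1352
row 2: Σ corner-gray over 7 cells = 4256  → 44.3031
row 3: Σ corner-gray over 7 cells = 3994  → 41.5758
row 4: Σ corner-gray over 7 cells = 4133  → 43.0227
row 5: Σ corner-gray over 7 cells = 4173  → 43.4391
row 6: Σ corner-gray over 7 cells = 3991  → 41.5445
Σ rows: total corner-gray = 29026  → 302.1479 mm³


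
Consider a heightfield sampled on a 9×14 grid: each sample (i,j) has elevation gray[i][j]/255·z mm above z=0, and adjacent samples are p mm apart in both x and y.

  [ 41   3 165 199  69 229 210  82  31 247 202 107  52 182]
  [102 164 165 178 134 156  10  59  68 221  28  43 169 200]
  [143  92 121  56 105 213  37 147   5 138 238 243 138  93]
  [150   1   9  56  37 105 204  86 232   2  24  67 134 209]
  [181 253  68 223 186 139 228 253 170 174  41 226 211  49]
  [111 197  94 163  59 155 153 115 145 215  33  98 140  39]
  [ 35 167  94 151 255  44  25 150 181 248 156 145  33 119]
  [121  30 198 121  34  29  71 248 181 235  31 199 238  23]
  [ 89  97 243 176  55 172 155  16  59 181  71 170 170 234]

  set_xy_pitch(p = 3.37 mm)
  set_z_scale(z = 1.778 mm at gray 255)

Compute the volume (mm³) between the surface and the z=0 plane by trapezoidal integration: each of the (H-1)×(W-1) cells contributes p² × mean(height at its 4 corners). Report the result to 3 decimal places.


height_mm = gray/255 × 1.778; cell vol = 3.37² × mean(4 corners)
unit = 3.37² × 1.778 / (4×255) = 0.0197966 mm³ per gray-sum
row 0: Σ corner-gray over 13 cells = 6507  → 128.8167
row 1: Σ corner-gray over 13 cells = 6394  → 126.5797
row 2: Σ corner-gray over 13 cells = 5575  → 110.3662
row 3: Σ corner-gray over 13 cells = 6847  → 135.5476
row 4: Σ corner-gray over 13 cells = 7858  → 155.5620
row 5: Σ corner-gray over 13 cells = 6736  → 133.3501
row 6: Σ corner-gray over 13 cells = 6826  → 135.1318
row 7: Σ corner-gray over 13 cells = 6827  → 135.1516
Σ rows: total corner-gray = 53570  → 1060.5058 mm³

1060.506


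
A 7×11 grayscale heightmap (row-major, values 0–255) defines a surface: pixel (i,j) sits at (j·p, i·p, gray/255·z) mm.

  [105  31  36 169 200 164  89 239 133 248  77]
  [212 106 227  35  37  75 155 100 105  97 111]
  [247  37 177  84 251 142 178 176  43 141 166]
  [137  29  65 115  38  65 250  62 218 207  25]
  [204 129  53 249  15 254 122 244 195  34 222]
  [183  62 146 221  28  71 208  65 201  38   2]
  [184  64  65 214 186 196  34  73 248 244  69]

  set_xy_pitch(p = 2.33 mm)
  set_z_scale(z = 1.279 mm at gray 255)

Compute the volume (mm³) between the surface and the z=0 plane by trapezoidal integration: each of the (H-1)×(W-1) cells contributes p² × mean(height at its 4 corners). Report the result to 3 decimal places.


height_mm = gray/255 × 1.279; cell vol = 2.33² × mean(4 corners)
unit = 2.33² × 1.279 / (4×255) = 0.00680741 mm³ per gray-sum
row 0: Σ corner-gray over 10 cells = 4997  → 34.0167
row 1: Σ corner-gray over 10 cells = 5068  → 34.5000
row 2: Σ corner-gray over 10 cells = 5131  → 34.9288
row 3: Σ corner-gray over 10 cells = 5276  → 35.9159
row 4: Σ corner-gray over 10 cells = 5281  → 35.9500
row 5: Σ corner-gray over 10 cells = 5166  → 35.1671
Σ rows: total corner-gray = 30919  → 210.4785 mm³

210.478


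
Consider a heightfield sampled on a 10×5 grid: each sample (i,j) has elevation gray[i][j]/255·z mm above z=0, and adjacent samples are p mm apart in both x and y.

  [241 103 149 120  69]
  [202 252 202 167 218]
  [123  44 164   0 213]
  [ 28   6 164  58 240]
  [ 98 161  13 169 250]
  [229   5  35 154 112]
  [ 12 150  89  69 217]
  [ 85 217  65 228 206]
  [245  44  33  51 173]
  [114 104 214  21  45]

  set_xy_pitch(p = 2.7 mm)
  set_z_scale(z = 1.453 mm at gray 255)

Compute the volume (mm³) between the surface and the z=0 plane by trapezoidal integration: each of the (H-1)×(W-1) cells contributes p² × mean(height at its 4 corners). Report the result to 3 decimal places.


180.205

height_mm = gray/255 × 1.453; cell vol = 2.7² × mean(4 corners)
unit = 2.7² × 1.453 / (4×255) = 0.0103847 mm³ per gray-sum
row 0: Σ corner-gray over 4 cells = 2716  → 28.2048
row 1: Σ corner-gray over 4 cells = 2414  → 25.0686
row 2: Σ corner-gray over 4 cells = 1476  → 15.3278
row 3: Σ corner-gray over 4 cells = 1758  → 18.2563
row 4: Σ corner-gray over 4 cells = 1763  → 18.3082
row 5: Σ corner-gray over 4 cells = 1574  → 16.3455
row 6: Σ corner-gray over 4 cells = 2156  → 22.3894
row 7: Σ corner-gray over 4 cells = 1985  → 20.6136
row 8: Σ corner-gray over 4 cells = 1511  → 15.6912
Σ rows: total corner-gray = 17353  → 180.2053 mm³


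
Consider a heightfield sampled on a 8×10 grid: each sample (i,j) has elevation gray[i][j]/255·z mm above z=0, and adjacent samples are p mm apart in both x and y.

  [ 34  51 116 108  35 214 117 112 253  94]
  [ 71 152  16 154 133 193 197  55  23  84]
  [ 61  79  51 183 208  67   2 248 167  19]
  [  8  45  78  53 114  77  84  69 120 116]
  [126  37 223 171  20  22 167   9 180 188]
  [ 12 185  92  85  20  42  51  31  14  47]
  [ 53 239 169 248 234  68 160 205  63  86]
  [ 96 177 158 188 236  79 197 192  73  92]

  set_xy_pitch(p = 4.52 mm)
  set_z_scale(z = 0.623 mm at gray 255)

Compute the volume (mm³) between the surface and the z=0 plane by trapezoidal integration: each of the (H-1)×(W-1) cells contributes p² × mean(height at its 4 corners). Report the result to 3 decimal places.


347.927

height_mm = gray/255 × 0.623; cell vol = 4.52² × mean(4 corners)
unit = 4.52² × 0.623 / (4×255) = 0.0124786 mm³ per gray-sum
row 0: Σ corner-gray over 9 cells = 4141  → 51.6737
row 1: Σ corner-gray over 9 cells = 4091  → 51.0498
row 2: Σ corner-gray over 9 cells = 3494  → 43.6001
row 3: Σ corner-gray over 9 cells = 3376  → 42.1276
row 4: Σ corner-gray over 9 cells = 3071  → 38.3217
row 5: Σ corner-gray over 9 cells = 4010  → 50.0391
row 6: Σ corner-gray over 9 cells = 5699  → 71.1154
Σ rows: total corner-gray = 27882  → 347.9274 mm³


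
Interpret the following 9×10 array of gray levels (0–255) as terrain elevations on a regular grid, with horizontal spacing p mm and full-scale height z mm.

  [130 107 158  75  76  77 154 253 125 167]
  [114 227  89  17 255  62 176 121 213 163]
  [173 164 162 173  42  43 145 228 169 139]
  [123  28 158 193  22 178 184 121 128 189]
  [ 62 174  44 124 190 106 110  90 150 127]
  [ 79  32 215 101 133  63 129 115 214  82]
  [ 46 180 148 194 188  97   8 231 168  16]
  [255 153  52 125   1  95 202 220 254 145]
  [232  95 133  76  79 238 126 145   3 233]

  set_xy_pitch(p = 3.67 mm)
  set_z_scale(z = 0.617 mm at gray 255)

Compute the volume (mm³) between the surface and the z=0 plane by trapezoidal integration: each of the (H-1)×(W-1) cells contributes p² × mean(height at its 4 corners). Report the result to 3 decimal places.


height_mm = gray/255 × 0.617; cell vol = 3.67² × mean(4 corners)
unit = 3.67² × 0.617 / (4×255) = 0.00814736 mm³ per gray-sum
row 0: Σ corner-gray over 9 cells = 4944  → 40.2806
row 1: Σ corner-gray over 9 cells = 5161  → 42.0485
row 2: Σ corner-gray over 9 cells = 4900  → 39.9221
row 3: Σ corner-gray over 9 cells = 4501  → 36.6713
row 4: Σ corner-gray over 9 cells = 4330  → 35.2781
row 5: Σ corner-gray over 9 cells = 4655  → 37.9260
row 6: Σ corner-gray over 9 cells = 5094  → 41.5027
row 7: Σ corner-gray over 9 cells = 4859  → 39.5880
Σ rows: total corner-gray = 38444  → 313.2173 mm³

313.217


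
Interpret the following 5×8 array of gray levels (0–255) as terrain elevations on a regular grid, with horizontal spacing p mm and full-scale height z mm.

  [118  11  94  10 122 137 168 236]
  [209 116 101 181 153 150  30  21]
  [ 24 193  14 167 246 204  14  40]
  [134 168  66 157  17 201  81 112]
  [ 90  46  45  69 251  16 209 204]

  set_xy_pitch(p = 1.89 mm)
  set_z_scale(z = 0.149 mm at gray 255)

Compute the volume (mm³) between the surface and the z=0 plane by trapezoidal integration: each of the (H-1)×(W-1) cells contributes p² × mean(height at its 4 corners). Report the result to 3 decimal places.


6.846

height_mm = gray/255 × 0.149; cell vol = 1.89² × mean(4 corners)
unit = 1.89² × 0.149 / (4×255) = 0.000521807 mm³ per gray-sum
row 0: Σ corner-gray over 7 cells = 3130  → 1.6333
row 1: Σ corner-gray over 7 cells = 3432  → 1.7908
row 2: Σ corner-gray over 7 cells = 3366  → 1.7564
row 3: Σ corner-gray over 7 cells = 3192  → 1.6656
Σ rows: total corner-gray = 13120  → 6.8461 mm³


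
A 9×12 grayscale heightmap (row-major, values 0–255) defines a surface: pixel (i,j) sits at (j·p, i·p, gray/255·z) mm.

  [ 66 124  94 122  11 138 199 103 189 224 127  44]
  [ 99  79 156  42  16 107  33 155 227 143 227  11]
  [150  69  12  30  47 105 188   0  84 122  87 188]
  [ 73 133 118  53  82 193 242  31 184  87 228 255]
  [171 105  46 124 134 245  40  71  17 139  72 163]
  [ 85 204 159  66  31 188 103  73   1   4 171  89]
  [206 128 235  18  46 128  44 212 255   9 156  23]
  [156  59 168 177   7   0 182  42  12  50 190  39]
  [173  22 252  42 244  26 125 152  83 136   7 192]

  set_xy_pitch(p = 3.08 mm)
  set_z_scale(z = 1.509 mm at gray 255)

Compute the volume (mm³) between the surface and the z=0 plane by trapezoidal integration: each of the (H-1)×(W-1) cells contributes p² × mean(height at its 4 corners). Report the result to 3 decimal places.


537.443

height_mm = gray/255 × 1.509; cell vol = 3.08² × mean(4 corners)
unit = 3.08² × 1.509 / (4×255) = 0.0140343 mm³ per gray-sum
row 0: Σ corner-gray over 11 cells = 5252  → 73.7081
row 1: Σ corner-gray over 11 cells = 4306  → 60.4317
row 2: Σ corner-gray over 11 cells = 4856  → 68.1505
row 3: Σ corner-gray over 11 cells = 5350  → 75.0835
row 4: Σ corner-gray over 11 cells = 4494  → 63.0701
row 5: Σ corner-gray over 11 cells = 4865  → 68.2768
row 6: Σ corner-gray over 11 cells = 4660  → 65.3998
row 7: Σ corner-gray over 11 cells = 4512  → 63.3227
Σ rows: total corner-gray = 38295  → 537.4432 mm³


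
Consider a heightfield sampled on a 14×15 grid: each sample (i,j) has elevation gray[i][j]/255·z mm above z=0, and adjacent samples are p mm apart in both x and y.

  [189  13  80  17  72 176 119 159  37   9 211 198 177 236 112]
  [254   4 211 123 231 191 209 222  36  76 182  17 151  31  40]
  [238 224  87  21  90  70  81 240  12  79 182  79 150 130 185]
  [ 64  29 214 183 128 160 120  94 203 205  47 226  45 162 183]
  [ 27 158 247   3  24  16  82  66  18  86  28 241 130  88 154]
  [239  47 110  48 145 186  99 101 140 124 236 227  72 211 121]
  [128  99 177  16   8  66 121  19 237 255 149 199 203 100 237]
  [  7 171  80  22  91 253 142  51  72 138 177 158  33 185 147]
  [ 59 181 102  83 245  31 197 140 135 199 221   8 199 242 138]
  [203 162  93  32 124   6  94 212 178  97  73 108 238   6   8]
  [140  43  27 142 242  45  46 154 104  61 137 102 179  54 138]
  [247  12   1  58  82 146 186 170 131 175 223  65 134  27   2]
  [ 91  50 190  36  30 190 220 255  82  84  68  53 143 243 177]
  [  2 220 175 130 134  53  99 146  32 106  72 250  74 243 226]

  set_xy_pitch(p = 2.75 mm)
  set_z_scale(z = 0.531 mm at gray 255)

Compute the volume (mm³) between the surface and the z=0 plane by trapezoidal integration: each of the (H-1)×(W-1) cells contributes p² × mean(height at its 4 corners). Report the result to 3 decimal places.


height_mm = gray/255 × 0.531; cell vol = 2.75² × mean(4 corners)
unit = 2.75² × 0.531 / (4×255) = 0.00393695 mm³ per gray-sum
row 0: Σ corner-gray over 14 cells = 6971  → 27.4445
row 1: Σ corner-gray over 14 cells = 6975  → 27.4602
row 2: Σ corner-gray over 14 cells = 7192  → 28.3145
row 3: Σ corner-gray over 14 cells = 6434  → 25.3303
row 4: Σ corner-gray over 14 cells = 6407  → 25.2240
row 5: Σ corner-gray over 14 cells = 7515  → 29.5862
row 6: Σ corner-gray over 14 cells = 6963  → 27.4130
row 7: Σ corner-gray over 14 cells = 7463  → 29.3814
row 8: Σ corner-gray over 14 cells = 7220  → 28.4248
row 9: Σ corner-gray over 14 cells = 6007  → 23.6492
row 10: Σ corner-gray over 14 cells = 6019  → 23.6965
row 11: Σ corner-gray over 14 cells = 6625  → 26.0823
row 12: Σ corner-gray over 14 cells = 7252  → 28.5508
Σ rows: total corner-gray = 89043  → 350.5577 mm³

350.558


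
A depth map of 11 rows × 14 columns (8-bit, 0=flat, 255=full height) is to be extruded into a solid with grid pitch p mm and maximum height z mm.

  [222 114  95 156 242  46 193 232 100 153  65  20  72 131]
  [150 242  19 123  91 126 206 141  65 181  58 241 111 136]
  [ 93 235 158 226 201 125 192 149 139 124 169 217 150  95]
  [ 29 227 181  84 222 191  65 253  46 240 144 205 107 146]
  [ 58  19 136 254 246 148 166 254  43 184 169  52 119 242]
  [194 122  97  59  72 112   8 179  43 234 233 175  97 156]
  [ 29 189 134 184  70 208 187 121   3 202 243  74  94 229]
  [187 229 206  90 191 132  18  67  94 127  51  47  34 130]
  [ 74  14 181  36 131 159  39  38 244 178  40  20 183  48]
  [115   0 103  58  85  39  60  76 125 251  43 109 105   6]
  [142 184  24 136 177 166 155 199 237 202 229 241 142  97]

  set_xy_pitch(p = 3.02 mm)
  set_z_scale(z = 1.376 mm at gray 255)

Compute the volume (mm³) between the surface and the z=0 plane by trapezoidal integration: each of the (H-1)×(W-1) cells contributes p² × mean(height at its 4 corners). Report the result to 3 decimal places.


845.676

height_mm = gray/255 × 1.376; cell vol = 3.02² × mean(4 corners)
unit = 3.02² × 1.376 / (4×255) = 0.0123036 mm³ per gray-sum
row 0: Σ corner-gray over 13 cells = 6823  → 83.9475
row 1: Σ corner-gray over 13 cells = 7852  → 96.6079
row 2: Σ corner-gray over 13 cells = 8463  → 104.1254
row 3: Σ corner-gray over 13 cells = 7985  → 98.2442
row 4: Σ corner-gray over 13 cells = 7092  → 87.2571
row 5: Σ corner-gray over 13 cells = 6888  → 84.7472
row 6: Σ corner-gray over 13 cells = 6565  → 80.7731
row 7: Σ corner-gray over 13 cells = 5537  → 68.1250
row 8: Σ corner-gray over 13 cells = 4877  → 60.0046
row 9: Σ corner-gray over 13 cells = 6652  → 81.8435
Σ rows: total corner-gray = 68734  → 845.6755 mm³


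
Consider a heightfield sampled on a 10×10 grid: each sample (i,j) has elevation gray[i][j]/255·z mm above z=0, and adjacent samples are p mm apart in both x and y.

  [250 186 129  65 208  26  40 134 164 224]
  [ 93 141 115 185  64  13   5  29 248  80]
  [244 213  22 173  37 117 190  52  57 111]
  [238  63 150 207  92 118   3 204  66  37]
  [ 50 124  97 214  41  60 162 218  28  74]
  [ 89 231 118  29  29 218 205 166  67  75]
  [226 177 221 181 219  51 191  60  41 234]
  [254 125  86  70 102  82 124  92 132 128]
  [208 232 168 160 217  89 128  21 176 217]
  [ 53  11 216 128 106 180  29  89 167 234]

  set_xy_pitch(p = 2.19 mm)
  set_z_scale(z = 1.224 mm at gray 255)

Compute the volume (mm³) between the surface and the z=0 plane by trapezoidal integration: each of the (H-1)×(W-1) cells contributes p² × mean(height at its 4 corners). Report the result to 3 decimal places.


height_mm = gray/255 × 1.224; cell vol = 2.19² × mean(4 corners)
unit = 2.19² × 1.224 / (4×255) = 0.00575532 mm³ per gray-sum
row 0: Σ corner-gray over 9 cells = 4151  → 23.8903
row 1: Σ corner-gray over 9 cells = 3850  → 22.1580
row 2: Σ corner-gray over 9 cells = 4158  → 23.9306
row 3: Σ corner-gray over 9 cells = 4093  → 23.5565
row 4: Σ corner-gray over 9 cells = 4302  → 24.7594
row 5: Σ corner-gray over 9 cells = 5032  → 28.9608
row 6: Σ corner-gray over 9 cells = 4750  → 27.3378
row 7: Σ corner-gray over 9 cells = 4815  → 27.7119
row 8: Σ corner-gray over 9 cells = 4946  → 28.4658
Σ rows: total corner-gray = 40097  → 230.7711 mm³

230.771


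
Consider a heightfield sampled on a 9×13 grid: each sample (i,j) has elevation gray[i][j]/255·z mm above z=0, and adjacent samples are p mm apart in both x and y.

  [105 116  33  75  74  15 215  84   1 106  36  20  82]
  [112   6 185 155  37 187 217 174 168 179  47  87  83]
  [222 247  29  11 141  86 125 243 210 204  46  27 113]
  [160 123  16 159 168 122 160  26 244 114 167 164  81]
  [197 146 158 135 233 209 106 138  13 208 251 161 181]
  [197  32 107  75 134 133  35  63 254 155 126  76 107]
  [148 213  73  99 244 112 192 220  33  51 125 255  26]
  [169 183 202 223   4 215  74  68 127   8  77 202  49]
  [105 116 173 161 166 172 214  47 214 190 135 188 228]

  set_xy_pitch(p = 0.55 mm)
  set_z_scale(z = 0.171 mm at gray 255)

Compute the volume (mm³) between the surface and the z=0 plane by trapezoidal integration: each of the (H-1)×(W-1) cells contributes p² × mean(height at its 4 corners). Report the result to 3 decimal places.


height_mm = gray/255 × 0.171; cell vol = 0.55² × mean(4 corners)
unit = 0.55² × 0.171 / (4×255) = 5.07132e-05 mm³ per gray-sum
row 0: Σ corner-gray over 12 cells = 4816  → 0.2442
row 1: Σ corner-gray over 12 cells = 6152  → 0.3120
row 2: Σ corner-gray over 12 cells = 6240  → 0.3165
row 3: Σ corner-gray over 12 cells = 7061  → 0.3581
row 4: Σ corner-gray over 12 cells = 6578  → 0.3336
row 5: Σ corner-gray over 12 cells = 6092  → 0.3089
row 6: Σ corner-gray over 12 cells = 6392  → 0.3242
row 7: Σ corner-gray over 12 cells = 6869  → 0.3483
Σ rows: total corner-gray = 50200  → 2.5458 mm³

2.546


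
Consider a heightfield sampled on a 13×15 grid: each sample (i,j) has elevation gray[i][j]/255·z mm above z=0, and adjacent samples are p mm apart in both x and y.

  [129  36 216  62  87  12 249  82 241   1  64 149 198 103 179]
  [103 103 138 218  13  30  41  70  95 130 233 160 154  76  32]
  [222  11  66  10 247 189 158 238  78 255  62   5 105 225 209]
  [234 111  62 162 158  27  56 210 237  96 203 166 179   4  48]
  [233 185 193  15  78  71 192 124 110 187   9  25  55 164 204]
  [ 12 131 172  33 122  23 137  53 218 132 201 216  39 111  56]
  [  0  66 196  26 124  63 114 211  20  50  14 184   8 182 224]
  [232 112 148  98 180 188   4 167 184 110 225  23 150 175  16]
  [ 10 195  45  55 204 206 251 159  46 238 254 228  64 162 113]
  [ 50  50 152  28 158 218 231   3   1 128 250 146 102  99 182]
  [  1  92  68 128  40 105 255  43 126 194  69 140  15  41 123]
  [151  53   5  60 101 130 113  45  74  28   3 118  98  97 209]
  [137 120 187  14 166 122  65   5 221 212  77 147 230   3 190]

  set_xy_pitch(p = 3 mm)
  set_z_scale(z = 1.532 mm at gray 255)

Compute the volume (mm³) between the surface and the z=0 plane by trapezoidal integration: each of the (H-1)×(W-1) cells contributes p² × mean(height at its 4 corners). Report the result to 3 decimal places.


height_mm = gray/255 × 1.532; cell vol = 3² × mean(4 corners)
unit = 3² × 1.532 / (4×255) = 0.0135176 mm³ per gray-sum
row 0: Σ corner-gray over 14 cells = 6365  → 86.0398
row 1: Σ corner-gray over 14 cells = 6786  → 91.7308
row 2: Σ corner-gray over 14 cells = 7353  → 99.3953
row 3: Σ corner-gray over 14 cells = 6877  → 92.9609
row 4: Σ corner-gray over 14 cells = 6497  → 87.8242
row 5: Σ corner-gray over 14 cells = 5984  → 80.8896
row 6: Σ corner-gray over 14 cells = 6516  → 88.0810
row 7: Σ corner-gray over 14 cells = 8113  → 109.6687
row 8: Σ corner-gray over 14 cells = 7701  → 104.0994
row 9: Σ corner-gray over 14 cells = 6120  → 82.7280
row 10: Σ corner-gray over 14 cells = 4966  → 67.1286
row 11: Σ corner-gray over 14 cells = 5675  → 76.7126
Σ rows: total corner-gray = 78953  → 1067.2588 mm³

1067.259


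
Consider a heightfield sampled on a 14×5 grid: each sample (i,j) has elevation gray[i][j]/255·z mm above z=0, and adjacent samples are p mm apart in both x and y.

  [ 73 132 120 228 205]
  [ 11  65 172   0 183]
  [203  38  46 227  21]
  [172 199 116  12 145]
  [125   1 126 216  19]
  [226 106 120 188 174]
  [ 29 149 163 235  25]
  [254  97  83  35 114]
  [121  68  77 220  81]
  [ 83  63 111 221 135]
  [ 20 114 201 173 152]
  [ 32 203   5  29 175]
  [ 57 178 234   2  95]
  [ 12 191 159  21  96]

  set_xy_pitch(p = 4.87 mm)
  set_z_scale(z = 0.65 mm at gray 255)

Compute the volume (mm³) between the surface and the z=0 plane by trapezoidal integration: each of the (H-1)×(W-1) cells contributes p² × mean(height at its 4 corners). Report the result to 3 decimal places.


371.253

height_mm = gray/255 × 0.65; cell vol = 4.87² × mean(4 corners)
unit = 4.87² × 0.65 / (4×255) = 0.0151137 mm³ per gray-sum
row 0: Σ corner-gray over 4 cells = 1906  → 28.8067
row 1: Σ corner-gray over 4 cells = 1514  → 22.8822
row 2: Σ corner-gray over 4 cells = 1817  → 27.4616
row 3: Σ corner-gray over 4 cells = 1801  → 27.2198
row 4: Σ corner-gray over 4 cells = 2058  → 31.1040
row 5: Σ corner-gray over 4 cells = 2376  → 35.9102
row 6: Σ corner-gray over 4 cells = 1946  → 29.4113
row 7: Σ corner-gray over 4 cells = 1730  → 26.1467
row 8: Σ corner-gray over 4 cells = 1940  → 29.3206
row 9: Σ corner-gray over 4 cells = 2156  → 32.5852
row 10: Σ corner-gray over 4 cells = 1829  → 27.6430
row 11: Σ corner-gray over 4 cells = 1661  → 25.1039
row 12: Σ corner-gray over 4 cells = 1830  → 27.6581
Σ rows: total corner-gray = 24564  → 371.2532 mm³


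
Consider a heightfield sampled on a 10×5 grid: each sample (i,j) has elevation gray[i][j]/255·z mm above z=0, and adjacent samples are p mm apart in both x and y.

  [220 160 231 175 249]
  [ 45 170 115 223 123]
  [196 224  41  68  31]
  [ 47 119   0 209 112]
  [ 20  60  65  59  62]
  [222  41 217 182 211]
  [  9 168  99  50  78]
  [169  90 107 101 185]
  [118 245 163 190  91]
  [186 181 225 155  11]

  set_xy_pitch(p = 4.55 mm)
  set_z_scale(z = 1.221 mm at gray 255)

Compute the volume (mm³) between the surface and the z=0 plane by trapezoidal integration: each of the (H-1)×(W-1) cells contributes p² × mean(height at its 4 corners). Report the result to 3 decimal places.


height_mm = gray/255 × 1.221; cell vol = 4.55² × mean(4 corners)
unit = 4.55² × 1.221 / (4×255) = 0.0247821 mm³ per gray-sum
row 0: Σ corner-gray over 4 cells = 2785  → 69.0182
row 1: Σ corner-gray over 4 cells = 2077  → 51.4724
row 2: Σ corner-gray over 4 cells = 1708  → 42.3278
row 3: Σ corner-gray over 4 cells = 1265  → 31.3494
row 4: Σ corner-gray over 4 cells = 1763  → 43.6909
row 5: Σ corner-gray over 4 cells = 2034  → 50.4068
row 6: Σ corner-gray over 4 cells = 1671  → 41.4109
row 7: Σ corner-gray over 4 cells = 2355  → 58.3619
row 8: Σ corner-gray over 4 cells = 2724  → 67.5065
Σ rows: total corner-gray = 18382  → 455.5448 mm³

455.545


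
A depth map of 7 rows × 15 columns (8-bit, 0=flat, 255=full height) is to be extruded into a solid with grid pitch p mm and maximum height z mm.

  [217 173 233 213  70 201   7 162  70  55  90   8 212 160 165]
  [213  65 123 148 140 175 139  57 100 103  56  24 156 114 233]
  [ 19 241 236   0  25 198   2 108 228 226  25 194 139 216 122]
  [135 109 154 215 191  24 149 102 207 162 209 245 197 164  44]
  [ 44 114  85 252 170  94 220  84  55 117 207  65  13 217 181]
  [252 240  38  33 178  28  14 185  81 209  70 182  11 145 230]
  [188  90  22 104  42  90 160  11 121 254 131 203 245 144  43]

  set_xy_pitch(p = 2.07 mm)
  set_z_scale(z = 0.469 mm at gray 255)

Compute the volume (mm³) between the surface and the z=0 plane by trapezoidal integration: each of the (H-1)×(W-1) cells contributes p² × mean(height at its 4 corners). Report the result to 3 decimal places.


height_mm = gray/255 × 0.469; cell vol = 2.07² × mean(4 corners)
unit = 2.07² × 0.469 / (4×255) = 0.00197021 mm³ per gray-sum
row 0: Σ corner-gray over 14 cells = 6936  → 13.6654
row 1: Σ corner-gray over 14 cells = 7063  → 13.9156
row 2: Σ corner-gray over 14 cells = 8252  → 16.2582
row 3: Σ corner-gray over 14 cells = 8046  → 15.8523
row 4: Σ corner-gray over 14 cells = 6921  → 13.6358
row 5: Σ corner-gray over 14 cells = 6775  → 13.3482
Σ rows: total corner-gray = 43993  → 86.6756 mm³

86.676


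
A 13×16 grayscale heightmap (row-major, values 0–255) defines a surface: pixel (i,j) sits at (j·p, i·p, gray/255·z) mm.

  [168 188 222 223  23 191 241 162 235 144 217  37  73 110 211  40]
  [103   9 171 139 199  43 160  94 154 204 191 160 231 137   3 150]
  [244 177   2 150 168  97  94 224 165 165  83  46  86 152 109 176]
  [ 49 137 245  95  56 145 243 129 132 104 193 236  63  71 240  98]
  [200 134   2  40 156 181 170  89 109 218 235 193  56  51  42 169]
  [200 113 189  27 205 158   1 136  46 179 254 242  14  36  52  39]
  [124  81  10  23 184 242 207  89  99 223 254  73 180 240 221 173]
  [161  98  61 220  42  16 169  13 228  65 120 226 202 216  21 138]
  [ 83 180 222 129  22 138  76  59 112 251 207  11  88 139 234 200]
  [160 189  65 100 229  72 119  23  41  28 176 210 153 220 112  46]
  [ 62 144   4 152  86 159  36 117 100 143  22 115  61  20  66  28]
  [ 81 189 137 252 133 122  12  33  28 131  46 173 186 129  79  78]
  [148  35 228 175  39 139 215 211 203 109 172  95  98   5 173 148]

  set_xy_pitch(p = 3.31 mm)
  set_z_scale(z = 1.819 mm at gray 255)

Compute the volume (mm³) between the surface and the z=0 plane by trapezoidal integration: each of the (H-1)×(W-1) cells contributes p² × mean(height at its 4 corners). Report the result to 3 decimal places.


height_mm = gray/255 × 1.819; cell vol = 3.31² × mean(4 corners)
unit = 3.31² × 1.819 / (4×255) = 0.0195384 mm³ per gray-sum
row 0: Σ corner-gray over 15 cells = 8805  → 172.0354
row 1: Σ corner-gray over 15 cells = 7899  → 154.3337
row 2: Σ corner-gray over 15 cells = 8181  → 159.8435
row 3: Σ corner-gray over 15 cells = 8046  → 157.2058
row 4: Σ corner-gray over 15 cells = 7264  → 141.9268
row 5: Σ corner-gray over 15 cells = 8092  → 158.1046
row 6: Σ corner-gray over 15 cells = 8242  → 161.0353
row 7: Σ corner-gray over 15 cells = 7712  → 150.6800
row 8: Σ corner-gray over 15 cells = 7699  → 150.4260
row 9: Σ corner-gray over 15 cells = 6220  → 121.5287
row 10: Σ corner-gray over 15 cells = 5999  → 117.2107
row 11: Σ corner-gray over 15 cells = 7549  → 147.4952
Σ rows: total corner-gray = 91708  → 1791.8256 mm³

1791.826


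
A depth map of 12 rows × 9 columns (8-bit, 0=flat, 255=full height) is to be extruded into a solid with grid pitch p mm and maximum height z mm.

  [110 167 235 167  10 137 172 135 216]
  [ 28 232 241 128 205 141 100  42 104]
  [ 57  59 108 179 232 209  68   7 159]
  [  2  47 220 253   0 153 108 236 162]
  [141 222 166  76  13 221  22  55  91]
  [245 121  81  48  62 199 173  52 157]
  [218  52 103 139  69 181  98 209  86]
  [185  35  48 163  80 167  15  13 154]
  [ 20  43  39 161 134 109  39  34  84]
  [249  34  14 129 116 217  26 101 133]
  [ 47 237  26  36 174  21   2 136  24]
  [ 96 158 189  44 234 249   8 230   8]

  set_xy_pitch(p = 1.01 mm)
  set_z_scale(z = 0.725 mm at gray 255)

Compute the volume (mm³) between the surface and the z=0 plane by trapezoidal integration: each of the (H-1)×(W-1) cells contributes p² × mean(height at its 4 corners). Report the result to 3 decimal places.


height_mm = gray/255 × 0.725; cell vol = 1.01² × mean(4 corners)
unit = 1.01² × 0.725 / (4×255) = 0.000725071 mm³ per gray-sum
row 0: Σ corner-gray over 8 cells = 4682  → 3.3948
row 1: Σ corner-gray over 8 cells = 4250  → 3.0816
row 2: Σ corner-gray over 8 cells = 4138  → 3.0003
row 3: Σ corner-gray over 8 cells = 3980  → 2.8858
row 4: Σ corner-gray over 8 cells = 3656  → 2.6509
row 5: Σ corner-gray over 8 cells = 3880  → 2.8133
row 6: Σ corner-gray over 8 cells = 3387  → 2.4558
row 7: Σ corner-gray over 8 cells = 2603  → 1.8874
row 8: Σ corner-gray over 8 cells = 2878  → 2.0868
row 9: Σ corner-gray over 8 cells = 2991  → 2.1687
row 10: Σ corner-gray over 8 cells = 3663  → 2.6559
Σ rows: total corner-gray = 40108  → 29.0812 mm³

29.081


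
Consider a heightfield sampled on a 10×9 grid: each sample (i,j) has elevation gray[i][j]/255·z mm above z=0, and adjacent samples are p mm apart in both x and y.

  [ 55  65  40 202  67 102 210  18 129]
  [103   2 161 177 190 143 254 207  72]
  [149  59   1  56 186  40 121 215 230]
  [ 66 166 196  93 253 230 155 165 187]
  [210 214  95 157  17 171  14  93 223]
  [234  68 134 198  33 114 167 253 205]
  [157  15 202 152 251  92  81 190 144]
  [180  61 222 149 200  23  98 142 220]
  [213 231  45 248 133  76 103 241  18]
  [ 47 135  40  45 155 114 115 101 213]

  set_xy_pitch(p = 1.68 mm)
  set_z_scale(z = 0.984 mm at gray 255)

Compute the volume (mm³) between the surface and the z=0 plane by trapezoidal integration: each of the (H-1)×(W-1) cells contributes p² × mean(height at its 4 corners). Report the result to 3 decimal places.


107.539

height_mm = gray/255 × 0.984; cell vol = 1.68² × mean(4 corners)
unit = 1.68² × 0.984 / (4×255) = 0.00272279 mm³ per gray-sum
row 0: Σ corner-gray over 8 cells = 4035  → 10.9864
row 1: Σ corner-gray over 8 cells = 4178  → 11.3758
row 2: Σ corner-gray over 8 cells = 4504  → 12.2634
row 3: Σ corner-gray over 8 cells = 4724  → 12.8624
row 4: Σ corner-gray over 8 cells = 4328  → 11.7842
row 5: Σ corner-gray over 8 cells = 4640  → 12.6337
row 6: Σ corner-gray over 8 cells = 4457  → 12.1355
row 7: Σ corner-gray over 8 cells = 4575  → 12.4567
row 8: Σ corner-gray over 8 cells = 4055  → 11.0409
Σ rows: total corner-gray = 39496  → 107.5392 mm³
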